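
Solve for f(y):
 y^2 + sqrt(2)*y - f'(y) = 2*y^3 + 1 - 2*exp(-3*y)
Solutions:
 f(y) = C1 - y^4/2 + y^3/3 + sqrt(2)*y^2/2 - y - 2*exp(-3*y)/3


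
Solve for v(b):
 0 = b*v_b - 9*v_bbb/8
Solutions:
 v(b) = C1 + Integral(C2*airyai(2*3^(1/3)*b/3) + C3*airybi(2*3^(1/3)*b/3), b)


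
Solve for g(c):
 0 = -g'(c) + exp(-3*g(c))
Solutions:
 g(c) = log(C1 + 3*c)/3
 g(c) = log((-3^(1/3) - 3^(5/6)*I)*(C1 + c)^(1/3)/2)
 g(c) = log((-3^(1/3) + 3^(5/6)*I)*(C1 + c)^(1/3)/2)


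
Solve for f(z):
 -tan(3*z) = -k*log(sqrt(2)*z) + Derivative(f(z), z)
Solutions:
 f(z) = C1 + k*z*(log(z) - 1) + k*z*log(2)/2 + log(cos(3*z))/3


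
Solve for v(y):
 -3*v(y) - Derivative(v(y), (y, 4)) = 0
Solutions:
 v(y) = (C1*sin(sqrt(2)*3^(1/4)*y/2) + C2*cos(sqrt(2)*3^(1/4)*y/2))*exp(-sqrt(2)*3^(1/4)*y/2) + (C3*sin(sqrt(2)*3^(1/4)*y/2) + C4*cos(sqrt(2)*3^(1/4)*y/2))*exp(sqrt(2)*3^(1/4)*y/2)


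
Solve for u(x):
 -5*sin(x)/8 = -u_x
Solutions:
 u(x) = C1 - 5*cos(x)/8


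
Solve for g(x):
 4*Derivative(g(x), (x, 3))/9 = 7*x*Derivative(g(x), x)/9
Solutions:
 g(x) = C1 + Integral(C2*airyai(14^(1/3)*x/2) + C3*airybi(14^(1/3)*x/2), x)


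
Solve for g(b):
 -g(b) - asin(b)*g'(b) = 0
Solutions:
 g(b) = C1*exp(-Integral(1/asin(b), b))


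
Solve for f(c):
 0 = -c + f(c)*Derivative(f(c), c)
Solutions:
 f(c) = -sqrt(C1 + c^2)
 f(c) = sqrt(C1 + c^2)


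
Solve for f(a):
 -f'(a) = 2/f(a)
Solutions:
 f(a) = -sqrt(C1 - 4*a)
 f(a) = sqrt(C1 - 4*a)


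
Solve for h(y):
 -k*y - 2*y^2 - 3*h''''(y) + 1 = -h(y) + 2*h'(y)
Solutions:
 h(y) = C1*exp(y*(-2^(2/3) + 2^(1/3) + 2)/6)*sin(2^(1/3)*sqrt(3)*y*(1 + 2^(1/3))/6) + C2*exp(y*(-2^(2/3) + 2^(1/3) + 2)/6)*cos(2^(1/3)*sqrt(3)*y*(1 + 2^(1/3))/6) + C3*exp(-y) + C4*exp(y*(-2^(1/3) + 1 + 2^(2/3))/3) + k*y + 2*k + 2*y^2 + 8*y + 15


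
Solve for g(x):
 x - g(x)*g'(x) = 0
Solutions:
 g(x) = -sqrt(C1 + x^2)
 g(x) = sqrt(C1 + x^2)


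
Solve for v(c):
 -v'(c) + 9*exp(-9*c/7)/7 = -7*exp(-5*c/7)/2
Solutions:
 v(c) = C1 - 1/exp(c)^(9/7) - 49*exp(-5*c/7)/10


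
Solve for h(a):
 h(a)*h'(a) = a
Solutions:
 h(a) = -sqrt(C1 + a^2)
 h(a) = sqrt(C1 + a^2)


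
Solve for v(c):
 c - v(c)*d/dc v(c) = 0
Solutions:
 v(c) = -sqrt(C1 + c^2)
 v(c) = sqrt(C1 + c^2)


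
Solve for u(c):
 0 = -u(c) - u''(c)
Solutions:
 u(c) = C1*sin(c) + C2*cos(c)


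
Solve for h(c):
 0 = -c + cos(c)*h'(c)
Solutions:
 h(c) = C1 + Integral(c/cos(c), c)


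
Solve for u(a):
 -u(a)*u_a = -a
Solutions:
 u(a) = -sqrt(C1 + a^2)
 u(a) = sqrt(C1 + a^2)


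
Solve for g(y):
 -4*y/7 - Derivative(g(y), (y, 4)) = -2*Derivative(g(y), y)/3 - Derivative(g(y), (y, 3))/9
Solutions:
 g(y) = C1 + C2*exp(y*(-(81*sqrt(6563) + 6562)^(1/3) - 1/(81*sqrt(6563) + 6562)^(1/3) + 2)/54)*sin(sqrt(3)*y*(-(81*sqrt(6563) + 6562)^(1/3) + (81*sqrt(6563) + 6562)^(-1/3))/54) + C3*exp(y*(-(81*sqrt(6563) + 6562)^(1/3) - 1/(81*sqrt(6563) + 6562)^(1/3) + 2)/54)*cos(sqrt(3)*y*(-(81*sqrt(6563) + 6562)^(1/3) + (81*sqrt(6563) + 6562)^(-1/3))/54) + C4*exp(y*((81*sqrt(6563) + 6562)^(-1/3) + 1 + (81*sqrt(6563) + 6562)^(1/3))/27) + 3*y^2/7


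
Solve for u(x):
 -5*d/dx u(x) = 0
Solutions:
 u(x) = C1


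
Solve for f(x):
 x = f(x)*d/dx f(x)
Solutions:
 f(x) = -sqrt(C1 + x^2)
 f(x) = sqrt(C1 + x^2)


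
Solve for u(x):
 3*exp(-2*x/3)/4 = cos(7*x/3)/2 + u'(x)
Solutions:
 u(x) = C1 - 3*sin(7*x/3)/14 - 9*exp(-2*x/3)/8


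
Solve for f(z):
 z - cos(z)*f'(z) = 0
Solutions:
 f(z) = C1 + Integral(z/cos(z), z)


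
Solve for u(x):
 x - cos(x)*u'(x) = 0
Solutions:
 u(x) = C1 + Integral(x/cos(x), x)


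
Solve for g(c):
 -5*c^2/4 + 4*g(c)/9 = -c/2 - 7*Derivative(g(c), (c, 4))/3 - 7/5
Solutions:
 g(c) = 45*c^2/16 - 9*c/8 + (C1*sin(21^(3/4)*c/21) + C2*cos(21^(3/4)*c/21))*exp(-21^(3/4)*c/21) + (C3*sin(21^(3/4)*c/21) + C4*cos(21^(3/4)*c/21))*exp(21^(3/4)*c/21) - 63/20


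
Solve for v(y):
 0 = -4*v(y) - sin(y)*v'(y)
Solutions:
 v(y) = C1*(cos(y)^2 + 2*cos(y) + 1)/(cos(y)^2 - 2*cos(y) + 1)


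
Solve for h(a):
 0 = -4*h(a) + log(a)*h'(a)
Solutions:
 h(a) = C1*exp(4*li(a))


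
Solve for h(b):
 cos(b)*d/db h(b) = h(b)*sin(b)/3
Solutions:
 h(b) = C1/cos(b)^(1/3)


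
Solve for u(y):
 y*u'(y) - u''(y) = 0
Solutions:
 u(y) = C1 + C2*erfi(sqrt(2)*y/2)


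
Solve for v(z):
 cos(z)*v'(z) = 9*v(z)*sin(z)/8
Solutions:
 v(z) = C1/cos(z)^(9/8)


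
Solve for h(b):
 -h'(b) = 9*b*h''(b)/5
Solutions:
 h(b) = C1 + C2*b^(4/9)


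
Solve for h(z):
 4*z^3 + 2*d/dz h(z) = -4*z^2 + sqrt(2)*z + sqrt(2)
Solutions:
 h(z) = C1 - z^4/2 - 2*z^3/3 + sqrt(2)*z^2/4 + sqrt(2)*z/2


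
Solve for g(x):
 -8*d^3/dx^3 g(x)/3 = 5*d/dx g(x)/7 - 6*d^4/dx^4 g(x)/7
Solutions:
 g(x) = C1 + C2*exp(x*(-2^(1/3)*(81*sqrt(1042105) + 120613)^(1/3) - 1568*2^(2/3)/(81*sqrt(1042105) + 120613)^(1/3) + 112)/108)*sin(2^(1/3)*sqrt(3)*x*(-(81*sqrt(1042105) + 120613)^(1/3) + 1568*2^(1/3)/(81*sqrt(1042105) + 120613)^(1/3))/108) + C3*exp(x*(-2^(1/3)*(81*sqrt(1042105) + 120613)^(1/3) - 1568*2^(2/3)/(81*sqrt(1042105) + 120613)^(1/3) + 112)/108)*cos(2^(1/3)*sqrt(3)*x*(-(81*sqrt(1042105) + 120613)^(1/3) + 1568*2^(1/3)/(81*sqrt(1042105) + 120613)^(1/3))/108) + C4*exp(x*(1568*2^(2/3)/(81*sqrt(1042105) + 120613)^(1/3) + 56 + 2^(1/3)*(81*sqrt(1042105) + 120613)^(1/3))/54)


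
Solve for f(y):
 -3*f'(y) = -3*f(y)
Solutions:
 f(y) = C1*exp(y)


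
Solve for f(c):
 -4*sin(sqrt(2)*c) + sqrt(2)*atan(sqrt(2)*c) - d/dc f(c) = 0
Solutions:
 f(c) = C1 + sqrt(2)*(c*atan(sqrt(2)*c) - sqrt(2)*log(2*c^2 + 1)/4) + 2*sqrt(2)*cos(sqrt(2)*c)


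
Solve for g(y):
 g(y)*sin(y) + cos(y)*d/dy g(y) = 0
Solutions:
 g(y) = C1*cos(y)


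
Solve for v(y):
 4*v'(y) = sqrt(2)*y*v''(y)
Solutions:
 v(y) = C1 + C2*y^(1 + 2*sqrt(2))


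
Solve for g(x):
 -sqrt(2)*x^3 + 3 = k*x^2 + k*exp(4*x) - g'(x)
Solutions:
 g(x) = C1 + k*x^3/3 + k*exp(4*x)/4 + sqrt(2)*x^4/4 - 3*x


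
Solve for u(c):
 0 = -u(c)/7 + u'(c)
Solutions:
 u(c) = C1*exp(c/7)


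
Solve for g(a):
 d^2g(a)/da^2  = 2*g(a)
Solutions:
 g(a) = C1*exp(-sqrt(2)*a) + C2*exp(sqrt(2)*a)


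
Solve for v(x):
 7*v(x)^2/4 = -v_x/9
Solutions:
 v(x) = 4/(C1 + 63*x)


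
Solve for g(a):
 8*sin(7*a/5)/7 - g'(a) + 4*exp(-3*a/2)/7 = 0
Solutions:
 g(a) = C1 - 40*cos(7*a/5)/49 - 8*exp(-3*a/2)/21


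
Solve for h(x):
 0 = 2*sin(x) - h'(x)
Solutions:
 h(x) = C1 - 2*cos(x)


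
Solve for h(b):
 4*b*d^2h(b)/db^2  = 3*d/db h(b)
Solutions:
 h(b) = C1 + C2*b^(7/4)


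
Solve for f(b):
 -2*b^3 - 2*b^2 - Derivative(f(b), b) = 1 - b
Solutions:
 f(b) = C1 - b^4/2 - 2*b^3/3 + b^2/2 - b


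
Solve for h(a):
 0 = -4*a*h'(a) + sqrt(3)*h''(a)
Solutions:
 h(a) = C1 + C2*erfi(sqrt(2)*3^(3/4)*a/3)


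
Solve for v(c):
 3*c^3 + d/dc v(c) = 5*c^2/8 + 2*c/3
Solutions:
 v(c) = C1 - 3*c^4/4 + 5*c^3/24 + c^2/3


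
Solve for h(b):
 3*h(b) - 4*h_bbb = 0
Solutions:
 h(b) = C3*exp(6^(1/3)*b/2) + (C1*sin(2^(1/3)*3^(5/6)*b/4) + C2*cos(2^(1/3)*3^(5/6)*b/4))*exp(-6^(1/3)*b/4)


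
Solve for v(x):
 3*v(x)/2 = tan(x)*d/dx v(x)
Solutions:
 v(x) = C1*sin(x)^(3/2)


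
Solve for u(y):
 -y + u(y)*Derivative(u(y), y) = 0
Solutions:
 u(y) = -sqrt(C1 + y^2)
 u(y) = sqrt(C1 + y^2)


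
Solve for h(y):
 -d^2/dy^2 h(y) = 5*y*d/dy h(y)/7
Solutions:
 h(y) = C1 + C2*erf(sqrt(70)*y/14)


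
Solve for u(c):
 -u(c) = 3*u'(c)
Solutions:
 u(c) = C1*exp(-c/3)


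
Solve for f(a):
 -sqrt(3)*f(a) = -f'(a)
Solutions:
 f(a) = C1*exp(sqrt(3)*a)


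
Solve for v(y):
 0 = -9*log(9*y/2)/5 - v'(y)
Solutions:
 v(y) = C1 - 9*y*log(y)/5 - 18*y*log(3)/5 + 9*y*log(2)/5 + 9*y/5


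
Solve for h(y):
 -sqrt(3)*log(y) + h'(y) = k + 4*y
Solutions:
 h(y) = C1 + k*y + 2*y^2 + sqrt(3)*y*log(y) - sqrt(3)*y


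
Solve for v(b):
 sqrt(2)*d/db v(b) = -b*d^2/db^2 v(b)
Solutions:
 v(b) = C1 + C2*b^(1 - sqrt(2))


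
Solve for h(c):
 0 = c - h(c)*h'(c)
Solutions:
 h(c) = -sqrt(C1 + c^2)
 h(c) = sqrt(C1 + c^2)


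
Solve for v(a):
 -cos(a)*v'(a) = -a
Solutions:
 v(a) = C1 + Integral(a/cos(a), a)


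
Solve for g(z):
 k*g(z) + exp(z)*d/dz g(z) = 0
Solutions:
 g(z) = C1*exp(k*exp(-z))


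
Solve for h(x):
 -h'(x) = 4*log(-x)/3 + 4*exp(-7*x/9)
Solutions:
 h(x) = C1 - 4*x*log(-x)/3 + 4*x/3 + 36*exp(-7*x/9)/7


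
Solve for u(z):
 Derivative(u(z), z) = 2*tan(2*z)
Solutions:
 u(z) = C1 - log(cos(2*z))


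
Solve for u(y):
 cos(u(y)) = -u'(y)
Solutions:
 u(y) = pi - asin((C1 + exp(2*y))/(C1 - exp(2*y)))
 u(y) = asin((C1 + exp(2*y))/(C1 - exp(2*y)))


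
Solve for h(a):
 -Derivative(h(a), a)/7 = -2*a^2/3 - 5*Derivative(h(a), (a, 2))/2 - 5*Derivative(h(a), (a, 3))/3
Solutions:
 h(a) = C1 + C2*exp(a*(-105 + 11*sqrt(105))/140) + C3*exp(-a*(105 + 11*sqrt(105))/140) + 14*a^3/9 + 245*a^2/3 + 26705*a/9


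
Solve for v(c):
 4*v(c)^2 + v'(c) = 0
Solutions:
 v(c) = 1/(C1 + 4*c)


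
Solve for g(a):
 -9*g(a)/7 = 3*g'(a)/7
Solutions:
 g(a) = C1*exp(-3*a)


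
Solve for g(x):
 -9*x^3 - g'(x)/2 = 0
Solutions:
 g(x) = C1 - 9*x^4/2


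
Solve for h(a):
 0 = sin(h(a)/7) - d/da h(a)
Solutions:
 -a + 7*log(cos(h(a)/7) - 1)/2 - 7*log(cos(h(a)/7) + 1)/2 = C1


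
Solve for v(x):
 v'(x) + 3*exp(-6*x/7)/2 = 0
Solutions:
 v(x) = C1 + 7*exp(-6*x/7)/4


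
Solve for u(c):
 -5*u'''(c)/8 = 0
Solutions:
 u(c) = C1 + C2*c + C3*c^2


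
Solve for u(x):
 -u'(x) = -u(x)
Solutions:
 u(x) = C1*exp(x)


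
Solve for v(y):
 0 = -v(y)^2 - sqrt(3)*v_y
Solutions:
 v(y) = 3/(C1 + sqrt(3)*y)


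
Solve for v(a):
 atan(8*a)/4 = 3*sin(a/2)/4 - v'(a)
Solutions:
 v(a) = C1 - a*atan(8*a)/4 + log(64*a^2 + 1)/64 - 3*cos(a/2)/2


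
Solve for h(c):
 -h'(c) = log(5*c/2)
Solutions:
 h(c) = C1 - c*log(c) + c*log(2/5) + c


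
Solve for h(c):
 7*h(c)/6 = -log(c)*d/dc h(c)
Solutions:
 h(c) = C1*exp(-7*li(c)/6)


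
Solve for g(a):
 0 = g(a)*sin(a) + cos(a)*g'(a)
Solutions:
 g(a) = C1*cos(a)


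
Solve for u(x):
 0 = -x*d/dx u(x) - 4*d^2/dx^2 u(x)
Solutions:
 u(x) = C1 + C2*erf(sqrt(2)*x/4)


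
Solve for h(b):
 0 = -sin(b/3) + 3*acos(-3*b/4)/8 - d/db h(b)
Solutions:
 h(b) = C1 + 3*b*acos(-3*b/4)/8 + sqrt(16 - 9*b^2)/8 + 3*cos(b/3)


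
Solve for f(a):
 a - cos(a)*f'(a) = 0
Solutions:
 f(a) = C1 + Integral(a/cos(a), a)


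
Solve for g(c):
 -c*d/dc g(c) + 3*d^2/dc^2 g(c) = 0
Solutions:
 g(c) = C1 + C2*erfi(sqrt(6)*c/6)


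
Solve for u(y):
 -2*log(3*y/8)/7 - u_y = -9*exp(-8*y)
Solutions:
 u(y) = C1 - 2*y*log(y)/7 + 2*y*(-log(3) + 1 + 3*log(2))/7 - 9*exp(-8*y)/8


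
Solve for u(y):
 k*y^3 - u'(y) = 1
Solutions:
 u(y) = C1 + k*y^4/4 - y


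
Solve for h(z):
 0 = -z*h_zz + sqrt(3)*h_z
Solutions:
 h(z) = C1 + C2*z^(1 + sqrt(3))


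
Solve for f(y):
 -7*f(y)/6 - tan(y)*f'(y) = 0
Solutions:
 f(y) = C1/sin(y)^(7/6)


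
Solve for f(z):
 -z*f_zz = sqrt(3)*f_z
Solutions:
 f(z) = C1 + C2*z^(1 - sqrt(3))


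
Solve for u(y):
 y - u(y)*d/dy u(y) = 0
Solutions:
 u(y) = -sqrt(C1 + y^2)
 u(y) = sqrt(C1 + y^2)


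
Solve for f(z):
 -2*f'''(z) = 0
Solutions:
 f(z) = C1 + C2*z + C3*z^2


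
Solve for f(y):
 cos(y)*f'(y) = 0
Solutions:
 f(y) = C1


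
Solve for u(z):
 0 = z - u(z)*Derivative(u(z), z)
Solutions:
 u(z) = -sqrt(C1 + z^2)
 u(z) = sqrt(C1 + z^2)


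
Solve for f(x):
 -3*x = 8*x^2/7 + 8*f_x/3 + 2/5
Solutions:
 f(x) = C1 - x^3/7 - 9*x^2/16 - 3*x/20


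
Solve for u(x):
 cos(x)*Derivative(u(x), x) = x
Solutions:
 u(x) = C1 + Integral(x/cos(x), x)


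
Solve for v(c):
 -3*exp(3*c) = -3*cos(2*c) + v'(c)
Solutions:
 v(c) = C1 - exp(3*c) + 3*sin(2*c)/2


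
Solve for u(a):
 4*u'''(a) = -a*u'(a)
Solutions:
 u(a) = C1 + Integral(C2*airyai(-2^(1/3)*a/2) + C3*airybi(-2^(1/3)*a/2), a)


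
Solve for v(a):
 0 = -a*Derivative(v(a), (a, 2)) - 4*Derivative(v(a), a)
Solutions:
 v(a) = C1 + C2/a^3


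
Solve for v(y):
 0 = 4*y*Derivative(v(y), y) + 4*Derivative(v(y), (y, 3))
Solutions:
 v(y) = C1 + Integral(C2*airyai(-y) + C3*airybi(-y), y)


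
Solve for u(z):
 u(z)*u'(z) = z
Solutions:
 u(z) = -sqrt(C1 + z^2)
 u(z) = sqrt(C1 + z^2)


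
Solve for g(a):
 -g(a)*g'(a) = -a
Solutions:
 g(a) = -sqrt(C1 + a^2)
 g(a) = sqrt(C1 + a^2)


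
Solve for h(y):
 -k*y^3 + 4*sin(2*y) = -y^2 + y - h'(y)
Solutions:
 h(y) = C1 + k*y^4/4 - y^3/3 + y^2/2 + 2*cos(2*y)


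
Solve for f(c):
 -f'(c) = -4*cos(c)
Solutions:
 f(c) = C1 + 4*sin(c)


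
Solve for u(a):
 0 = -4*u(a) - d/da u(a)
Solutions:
 u(a) = C1*exp(-4*a)


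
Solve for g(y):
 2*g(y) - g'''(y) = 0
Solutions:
 g(y) = C3*exp(2^(1/3)*y) + (C1*sin(2^(1/3)*sqrt(3)*y/2) + C2*cos(2^(1/3)*sqrt(3)*y/2))*exp(-2^(1/3)*y/2)


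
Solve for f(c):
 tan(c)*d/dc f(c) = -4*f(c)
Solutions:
 f(c) = C1/sin(c)^4


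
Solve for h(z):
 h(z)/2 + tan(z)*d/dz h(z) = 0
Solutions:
 h(z) = C1/sqrt(sin(z))


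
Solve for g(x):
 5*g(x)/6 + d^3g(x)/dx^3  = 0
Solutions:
 g(x) = C3*exp(-5^(1/3)*6^(2/3)*x/6) + (C1*sin(2^(2/3)*3^(1/6)*5^(1/3)*x/4) + C2*cos(2^(2/3)*3^(1/6)*5^(1/3)*x/4))*exp(5^(1/3)*6^(2/3)*x/12)


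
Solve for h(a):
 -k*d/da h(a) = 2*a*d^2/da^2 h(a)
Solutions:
 h(a) = C1 + a^(1 - re(k)/2)*(C2*sin(log(a)*Abs(im(k))/2) + C3*cos(log(a)*im(k)/2))


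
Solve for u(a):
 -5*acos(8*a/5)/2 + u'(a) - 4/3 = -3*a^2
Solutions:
 u(a) = C1 - a^3 + 5*a*acos(8*a/5)/2 + 4*a/3 - 5*sqrt(25 - 64*a^2)/16


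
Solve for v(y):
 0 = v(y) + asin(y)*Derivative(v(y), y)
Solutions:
 v(y) = C1*exp(-Integral(1/asin(y), y))


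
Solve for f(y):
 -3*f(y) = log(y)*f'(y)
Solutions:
 f(y) = C1*exp(-3*li(y))


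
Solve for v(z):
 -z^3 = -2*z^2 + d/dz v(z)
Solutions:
 v(z) = C1 - z^4/4 + 2*z^3/3


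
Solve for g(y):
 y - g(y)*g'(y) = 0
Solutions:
 g(y) = -sqrt(C1 + y^2)
 g(y) = sqrt(C1 + y^2)


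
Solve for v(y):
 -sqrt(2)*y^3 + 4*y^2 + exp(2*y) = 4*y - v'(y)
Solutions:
 v(y) = C1 + sqrt(2)*y^4/4 - 4*y^3/3 + 2*y^2 - exp(2*y)/2


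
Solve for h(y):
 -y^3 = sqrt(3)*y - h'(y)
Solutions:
 h(y) = C1 + y^4/4 + sqrt(3)*y^2/2


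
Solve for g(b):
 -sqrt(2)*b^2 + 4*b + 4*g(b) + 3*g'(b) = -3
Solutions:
 g(b) = C1*exp(-4*b/3) + sqrt(2)*b^2/4 - b - 3*sqrt(2)*b/8 + 9*sqrt(2)/32


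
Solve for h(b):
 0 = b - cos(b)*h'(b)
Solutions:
 h(b) = C1 + Integral(b/cos(b), b)


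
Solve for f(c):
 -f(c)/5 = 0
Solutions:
 f(c) = 0


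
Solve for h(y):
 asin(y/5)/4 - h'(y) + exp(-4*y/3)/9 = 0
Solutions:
 h(y) = C1 + y*asin(y/5)/4 + sqrt(25 - y^2)/4 - exp(-4*y/3)/12


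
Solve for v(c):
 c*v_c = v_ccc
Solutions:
 v(c) = C1 + Integral(C2*airyai(c) + C3*airybi(c), c)


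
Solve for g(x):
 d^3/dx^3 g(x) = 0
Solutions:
 g(x) = C1 + C2*x + C3*x^2


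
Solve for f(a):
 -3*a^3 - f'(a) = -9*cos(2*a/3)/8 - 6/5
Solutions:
 f(a) = C1 - 3*a^4/4 + 6*a/5 + 27*sin(2*a/3)/16


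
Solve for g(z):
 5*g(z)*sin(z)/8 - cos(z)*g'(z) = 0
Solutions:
 g(z) = C1/cos(z)^(5/8)


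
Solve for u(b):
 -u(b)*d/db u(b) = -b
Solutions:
 u(b) = -sqrt(C1 + b^2)
 u(b) = sqrt(C1 + b^2)


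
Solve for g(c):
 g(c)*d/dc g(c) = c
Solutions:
 g(c) = -sqrt(C1 + c^2)
 g(c) = sqrt(C1 + c^2)


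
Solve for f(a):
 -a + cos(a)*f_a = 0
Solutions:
 f(a) = C1 + Integral(a/cos(a), a)


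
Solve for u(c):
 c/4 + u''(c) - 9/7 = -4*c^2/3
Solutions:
 u(c) = C1 + C2*c - c^4/9 - c^3/24 + 9*c^2/14


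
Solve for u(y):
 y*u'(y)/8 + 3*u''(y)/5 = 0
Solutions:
 u(y) = C1 + C2*erf(sqrt(15)*y/12)


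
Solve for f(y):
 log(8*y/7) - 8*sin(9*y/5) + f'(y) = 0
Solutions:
 f(y) = C1 - y*log(y) - 3*y*log(2) + y + y*log(7) - 40*cos(9*y/5)/9


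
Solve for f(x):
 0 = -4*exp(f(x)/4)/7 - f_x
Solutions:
 f(x) = 4*log(1/(C1 + 4*x)) + 4*log(28)


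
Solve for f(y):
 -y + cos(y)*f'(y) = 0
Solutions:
 f(y) = C1 + Integral(y/cos(y), y)


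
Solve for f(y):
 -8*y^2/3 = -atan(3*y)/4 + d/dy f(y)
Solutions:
 f(y) = C1 - 8*y^3/9 + y*atan(3*y)/4 - log(9*y^2 + 1)/24


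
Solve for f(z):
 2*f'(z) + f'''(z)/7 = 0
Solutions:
 f(z) = C1 + C2*sin(sqrt(14)*z) + C3*cos(sqrt(14)*z)


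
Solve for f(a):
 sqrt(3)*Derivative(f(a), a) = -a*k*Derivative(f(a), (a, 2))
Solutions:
 f(a) = C1 + a^(((re(k) - sqrt(3))*re(k) + im(k)^2)/(re(k)^2 + im(k)^2))*(C2*sin(sqrt(3)*log(a)*Abs(im(k))/(re(k)^2 + im(k)^2)) + C3*cos(sqrt(3)*log(a)*im(k)/(re(k)^2 + im(k)^2)))


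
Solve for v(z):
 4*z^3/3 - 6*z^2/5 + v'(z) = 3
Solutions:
 v(z) = C1 - z^4/3 + 2*z^3/5 + 3*z


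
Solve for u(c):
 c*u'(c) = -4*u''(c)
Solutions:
 u(c) = C1 + C2*erf(sqrt(2)*c/4)


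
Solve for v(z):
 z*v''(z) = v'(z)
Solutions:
 v(z) = C1 + C2*z^2


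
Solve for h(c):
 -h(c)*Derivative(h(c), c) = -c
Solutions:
 h(c) = -sqrt(C1 + c^2)
 h(c) = sqrt(C1 + c^2)


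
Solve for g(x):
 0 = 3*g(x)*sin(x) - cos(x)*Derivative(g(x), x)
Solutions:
 g(x) = C1/cos(x)^3


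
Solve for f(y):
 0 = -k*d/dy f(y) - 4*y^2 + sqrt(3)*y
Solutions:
 f(y) = C1 - 4*y^3/(3*k) + sqrt(3)*y^2/(2*k)


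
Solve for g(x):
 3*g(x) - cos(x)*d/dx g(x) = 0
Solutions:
 g(x) = C1*(sin(x) + 1)^(3/2)/(sin(x) - 1)^(3/2)


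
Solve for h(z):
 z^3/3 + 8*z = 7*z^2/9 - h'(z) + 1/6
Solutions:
 h(z) = C1 - z^4/12 + 7*z^3/27 - 4*z^2 + z/6


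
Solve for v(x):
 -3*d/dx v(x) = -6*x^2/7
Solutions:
 v(x) = C1 + 2*x^3/21


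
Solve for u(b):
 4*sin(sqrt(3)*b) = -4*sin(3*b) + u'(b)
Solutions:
 u(b) = C1 - 4*cos(3*b)/3 - 4*sqrt(3)*cos(sqrt(3)*b)/3


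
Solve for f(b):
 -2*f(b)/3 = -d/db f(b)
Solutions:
 f(b) = C1*exp(2*b/3)


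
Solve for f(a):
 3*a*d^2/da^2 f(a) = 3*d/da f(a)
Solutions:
 f(a) = C1 + C2*a^2


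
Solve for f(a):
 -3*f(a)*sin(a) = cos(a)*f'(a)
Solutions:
 f(a) = C1*cos(a)^3


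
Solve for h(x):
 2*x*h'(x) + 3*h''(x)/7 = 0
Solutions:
 h(x) = C1 + C2*erf(sqrt(21)*x/3)


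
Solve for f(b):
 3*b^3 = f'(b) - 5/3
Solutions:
 f(b) = C1 + 3*b^4/4 + 5*b/3


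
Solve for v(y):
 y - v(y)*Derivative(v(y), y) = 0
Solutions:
 v(y) = -sqrt(C1 + y^2)
 v(y) = sqrt(C1 + y^2)


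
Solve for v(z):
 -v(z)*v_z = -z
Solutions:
 v(z) = -sqrt(C1 + z^2)
 v(z) = sqrt(C1 + z^2)


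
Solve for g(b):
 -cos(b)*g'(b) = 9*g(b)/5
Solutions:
 g(b) = C1*(sin(b) - 1)^(9/10)/(sin(b) + 1)^(9/10)


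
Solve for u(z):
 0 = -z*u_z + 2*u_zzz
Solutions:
 u(z) = C1 + Integral(C2*airyai(2^(2/3)*z/2) + C3*airybi(2^(2/3)*z/2), z)


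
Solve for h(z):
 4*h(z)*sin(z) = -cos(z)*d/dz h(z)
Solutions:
 h(z) = C1*cos(z)^4


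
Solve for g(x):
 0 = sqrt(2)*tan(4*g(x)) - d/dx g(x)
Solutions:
 g(x) = -asin(C1*exp(4*sqrt(2)*x))/4 + pi/4
 g(x) = asin(C1*exp(4*sqrt(2)*x))/4


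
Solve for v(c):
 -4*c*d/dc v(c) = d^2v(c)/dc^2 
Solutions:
 v(c) = C1 + C2*erf(sqrt(2)*c)


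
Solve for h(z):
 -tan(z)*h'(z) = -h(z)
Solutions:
 h(z) = C1*sin(z)


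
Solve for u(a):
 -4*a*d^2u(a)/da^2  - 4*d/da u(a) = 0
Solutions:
 u(a) = C1 + C2*log(a)


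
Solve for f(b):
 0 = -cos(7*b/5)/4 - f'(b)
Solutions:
 f(b) = C1 - 5*sin(7*b/5)/28


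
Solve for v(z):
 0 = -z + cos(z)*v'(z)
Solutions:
 v(z) = C1 + Integral(z/cos(z), z)


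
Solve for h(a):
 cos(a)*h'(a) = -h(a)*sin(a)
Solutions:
 h(a) = C1*cos(a)


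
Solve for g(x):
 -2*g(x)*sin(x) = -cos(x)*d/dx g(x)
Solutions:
 g(x) = C1/cos(x)^2


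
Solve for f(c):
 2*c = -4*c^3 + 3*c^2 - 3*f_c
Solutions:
 f(c) = C1 - c^4/3 + c^3/3 - c^2/3


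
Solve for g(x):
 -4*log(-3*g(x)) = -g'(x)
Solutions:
 -Integral(1/(log(-_y) + log(3)), (_y, g(x)))/4 = C1 - x


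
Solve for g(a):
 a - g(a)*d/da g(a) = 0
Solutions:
 g(a) = -sqrt(C1 + a^2)
 g(a) = sqrt(C1 + a^2)


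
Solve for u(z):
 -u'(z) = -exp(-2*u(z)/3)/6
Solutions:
 u(z) = 3*log(-sqrt(C1 + z)) - 3*log(3)
 u(z) = 3*log(C1 + z)/2 - 3*log(3)


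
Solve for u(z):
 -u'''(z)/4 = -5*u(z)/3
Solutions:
 u(z) = C3*exp(20^(1/3)*3^(2/3)*z/3) + (C1*sin(20^(1/3)*3^(1/6)*z/2) + C2*cos(20^(1/3)*3^(1/6)*z/2))*exp(-20^(1/3)*3^(2/3)*z/6)


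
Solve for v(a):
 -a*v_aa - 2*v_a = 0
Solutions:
 v(a) = C1 + C2/a


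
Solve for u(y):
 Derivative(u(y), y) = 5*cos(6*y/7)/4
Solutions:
 u(y) = C1 + 35*sin(6*y/7)/24


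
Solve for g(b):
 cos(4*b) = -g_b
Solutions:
 g(b) = C1 - sin(4*b)/4


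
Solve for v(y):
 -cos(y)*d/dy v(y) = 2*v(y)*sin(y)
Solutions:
 v(y) = C1*cos(y)^2


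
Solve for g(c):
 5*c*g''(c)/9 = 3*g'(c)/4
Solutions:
 g(c) = C1 + C2*c^(47/20)


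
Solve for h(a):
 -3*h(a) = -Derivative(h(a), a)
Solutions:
 h(a) = C1*exp(3*a)


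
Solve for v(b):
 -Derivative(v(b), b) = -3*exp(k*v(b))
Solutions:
 v(b) = Piecewise((log(-1/(C1*k + 3*b*k))/k, Ne(k, 0)), (nan, True))
 v(b) = Piecewise((C1 + 3*b, Eq(k, 0)), (nan, True))


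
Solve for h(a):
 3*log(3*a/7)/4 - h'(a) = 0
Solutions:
 h(a) = C1 + 3*a*log(a)/4 - 3*a*log(7)/4 - 3*a/4 + 3*a*log(3)/4


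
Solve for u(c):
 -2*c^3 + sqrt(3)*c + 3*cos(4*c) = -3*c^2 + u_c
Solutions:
 u(c) = C1 - c^4/2 + c^3 + sqrt(3)*c^2/2 + 3*sin(4*c)/4


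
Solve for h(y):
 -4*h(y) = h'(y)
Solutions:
 h(y) = C1*exp(-4*y)


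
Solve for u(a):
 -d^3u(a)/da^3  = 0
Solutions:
 u(a) = C1 + C2*a + C3*a^2


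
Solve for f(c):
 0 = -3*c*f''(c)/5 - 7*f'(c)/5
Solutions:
 f(c) = C1 + C2/c^(4/3)


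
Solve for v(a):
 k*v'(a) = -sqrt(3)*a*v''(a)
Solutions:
 v(a) = C1 + a^(-sqrt(3)*re(k)/3 + 1)*(C2*sin(sqrt(3)*log(a)*Abs(im(k))/3) + C3*cos(sqrt(3)*log(a)*im(k)/3))


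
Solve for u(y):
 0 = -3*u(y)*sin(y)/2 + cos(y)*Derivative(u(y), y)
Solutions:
 u(y) = C1/cos(y)^(3/2)


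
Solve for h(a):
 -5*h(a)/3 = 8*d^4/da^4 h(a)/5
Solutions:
 h(a) = (C1*sin(sqrt(5)*6^(3/4)*a/12) + C2*cos(sqrt(5)*6^(3/4)*a/12))*exp(-sqrt(5)*6^(3/4)*a/12) + (C3*sin(sqrt(5)*6^(3/4)*a/12) + C4*cos(sqrt(5)*6^(3/4)*a/12))*exp(sqrt(5)*6^(3/4)*a/12)


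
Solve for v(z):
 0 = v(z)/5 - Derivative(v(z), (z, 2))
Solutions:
 v(z) = C1*exp(-sqrt(5)*z/5) + C2*exp(sqrt(5)*z/5)


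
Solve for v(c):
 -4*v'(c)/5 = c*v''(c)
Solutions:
 v(c) = C1 + C2*c^(1/5)


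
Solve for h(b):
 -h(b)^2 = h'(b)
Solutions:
 h(b) = 1/(C1 + b)


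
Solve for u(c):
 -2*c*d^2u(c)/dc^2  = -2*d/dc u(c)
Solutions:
 u(c) = C1 + C2*c^2


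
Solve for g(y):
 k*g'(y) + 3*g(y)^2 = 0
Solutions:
 g(y) = k/(C1*k + 3*y)


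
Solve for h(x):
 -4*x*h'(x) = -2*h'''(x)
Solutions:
 h(x) = C1 + Integral(C2*airyai(2^(1/3)*x) + C3*airybi(2^(1/3)*x), x)


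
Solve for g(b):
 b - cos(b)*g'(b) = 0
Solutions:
 g(b) = C1 + Integral(b/cos(b), b)


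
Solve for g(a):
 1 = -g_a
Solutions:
 g(a) = C1 - a


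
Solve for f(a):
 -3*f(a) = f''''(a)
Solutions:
 f(a) = (C1*sin(sqrt(2)*3^(1/4)*a/2) + C2*cos(sqrt(2)*3^(1/4)*a/2))*exp(-sqrt(2)*3^(1/4)*a/2) + (C3*sin(sqrt(2)*3^(1/4)*a/2) + C4*cos(sqrt(2)*3^(1/4)*a/2))*exp(sqrt(2)*3^(1/4)*a/2)


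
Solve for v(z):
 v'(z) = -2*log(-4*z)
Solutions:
 v(z) = C1 - 2*z*log(-z) + 2*z*(1 - 2*log(2))


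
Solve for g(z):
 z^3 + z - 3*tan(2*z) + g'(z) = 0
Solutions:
 g(z) = C1 - z^4/4 - z^2/2 - 3*log(cos(2*z))/2


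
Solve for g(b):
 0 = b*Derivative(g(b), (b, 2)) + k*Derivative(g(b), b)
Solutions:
 g(b) = C1 + b^(1 - re(k))*(C2*sin(log(b)*Abs(im(k))) + C3*cos(log(b)*im(k)))


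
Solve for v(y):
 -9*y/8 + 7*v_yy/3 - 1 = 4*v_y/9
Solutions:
 v(y) = C1 + C2*exp(4*y/21) - 81*y^2/64 - 1989*y/128


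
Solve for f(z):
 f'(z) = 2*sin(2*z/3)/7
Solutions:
 f(z) = C1 - 3*cos(2*z/3)/7


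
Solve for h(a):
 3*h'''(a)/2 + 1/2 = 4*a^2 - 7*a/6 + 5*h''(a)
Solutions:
 h(a) = C1 + C2*a + C3*exp(10*a/3) - a^4/15 - 37*a^3/900 + 13*a^2/1000


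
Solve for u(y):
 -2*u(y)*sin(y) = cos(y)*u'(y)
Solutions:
 u(y) = C1*cos(y)^2


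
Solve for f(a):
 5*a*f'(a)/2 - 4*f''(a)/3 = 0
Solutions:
 f(a) = C1 + C2*erfi(sqrt(15)*a/4)


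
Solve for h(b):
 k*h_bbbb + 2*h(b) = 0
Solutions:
 h(b) = C1*exp(-2^(1/4)*b*(-1/k)^(1/4)) + C2*exp(2^(1/4)*b*(-1/k)^(1/4)) + C3*exp(-2^(1/4)*I*b*(-1/k)^(1/4)) + C4*exp(2^(1/4)*I*b*(-1/k)^(1/4))


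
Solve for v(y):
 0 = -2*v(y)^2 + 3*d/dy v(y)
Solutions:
 v(y) = -3/(C1 + 2*y)


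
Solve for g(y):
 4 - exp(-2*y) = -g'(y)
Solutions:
 g(y) = C1 - 4*y - exp(-2*y)/2


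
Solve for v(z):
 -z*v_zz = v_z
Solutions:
 v(z) = C1 + C2*log(z)


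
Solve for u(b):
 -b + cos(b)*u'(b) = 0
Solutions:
 u(b) = C1 + Integral(b/cos(b), b)


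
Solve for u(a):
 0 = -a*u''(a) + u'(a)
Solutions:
 u(a) = C1 + C2*a^2


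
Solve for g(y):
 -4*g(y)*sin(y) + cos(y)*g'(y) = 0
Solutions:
 g(y) = C1/cos(y)^4


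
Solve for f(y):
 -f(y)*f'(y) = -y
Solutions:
 f(y) = -sqrt(C1 + y^2)
 f(y) = sqrt(C1 + y^2)


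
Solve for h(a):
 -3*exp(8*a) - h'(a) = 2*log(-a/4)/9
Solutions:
 h(a) = C1 - 2*a*log(-a)/9 + 2*a*(1 + 2*log(2))/9 - 3*exp(8*a)/8


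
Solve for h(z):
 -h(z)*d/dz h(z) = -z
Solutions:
 h(z) = -sqrt(C1 + z^2)
 h(z) = sqrt(C1 + z^2)


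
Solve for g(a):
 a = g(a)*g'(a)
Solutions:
 g(a) = -sqrt(C1 + a^2)
 g(a) = sqrt(C1 + a^2)


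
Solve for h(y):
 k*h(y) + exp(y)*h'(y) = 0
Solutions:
 h(y) = C1*exp(k*exp(-y))


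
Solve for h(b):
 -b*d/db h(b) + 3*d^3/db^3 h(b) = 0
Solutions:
 h(b) = C1 + Integral(C2*airyai(3^(2/3)*b/3) + C3*airybi(3^(2/3)*b/3), b)


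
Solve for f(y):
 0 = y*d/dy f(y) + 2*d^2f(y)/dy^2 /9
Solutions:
 f(y) = C1 + C2*erf(3*y/2)


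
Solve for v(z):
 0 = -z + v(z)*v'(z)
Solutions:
 v(z) = -sqrt(C1 + z^2)
 v(z) = sqrt(C1 + z^2)


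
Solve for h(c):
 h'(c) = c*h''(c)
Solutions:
 h(c) = C1 + C2*c^2


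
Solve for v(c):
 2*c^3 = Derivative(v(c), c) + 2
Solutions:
 v(c) = C1 + c^4/2 - 2*c


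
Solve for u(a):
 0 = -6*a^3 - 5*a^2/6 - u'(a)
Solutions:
 u(a) = C1 - 3*a^4/2 - 5*a^3/18


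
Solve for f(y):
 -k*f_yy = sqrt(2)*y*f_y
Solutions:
 f(y) = C1 + C2*sqrt(k)*erf(2^(3/4)*y*sqrt(1/k)/2)


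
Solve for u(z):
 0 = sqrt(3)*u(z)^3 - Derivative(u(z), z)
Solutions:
 u(z) = -sqrt(2)*sqrt(-1/(C1 + sqrt(3)*z))/2
 u(z) = sqrt(2)*sqrt(-1/(C1 + sqrt(3)*z))/2


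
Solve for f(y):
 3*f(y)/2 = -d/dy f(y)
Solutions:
 f(y) = C1*exp(-3*y/2)


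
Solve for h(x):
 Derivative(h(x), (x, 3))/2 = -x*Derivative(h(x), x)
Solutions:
 h(x) = C1 + Integral(C2*airyai(-2^(1/3)*x) + C3*airybi(-2^(1/3)*x), x)


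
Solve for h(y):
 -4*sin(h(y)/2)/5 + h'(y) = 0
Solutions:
 -4*y/5 + log(cos(h(y)/2) - 1) - log(cos(h(y)/2) + 1) = C1


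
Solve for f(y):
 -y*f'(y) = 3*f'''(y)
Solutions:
 f(y) = C1 + Integral(C2*airyai(-3^(2/3)*y/3) + C3*airybi(-3^(2/3)*y/3), y)


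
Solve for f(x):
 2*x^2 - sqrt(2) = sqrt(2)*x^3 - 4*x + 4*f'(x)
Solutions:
 f(x) = C1 - sqrt(2)*x^4/16 + x^3/6 + x^2/2 - sqrt(2)*x/4


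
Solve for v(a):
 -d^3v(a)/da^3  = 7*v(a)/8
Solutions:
 v(a) = C3*exp(-7^(1/3)*a/2) + (C1*sin(sqrt(3)*7^(1/3)*a/4) + C2*cos(sqrt(3)*7^(1/3)*a/4))*exp(7^(1/3)*a/4)


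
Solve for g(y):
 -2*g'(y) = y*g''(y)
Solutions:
 g(y) = C1 + C2/y


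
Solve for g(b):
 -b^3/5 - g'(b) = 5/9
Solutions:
 g(b) = C1 - b^4/20 - 5*b/9


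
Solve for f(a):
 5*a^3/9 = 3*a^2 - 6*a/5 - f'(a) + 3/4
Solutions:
 f(a) = C1 - 5*a^4/36 + a^3 - 3*a^2/5 + 3*a/4


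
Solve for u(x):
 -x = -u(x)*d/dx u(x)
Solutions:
 u(x) = -sqrt(C1 + x^2)
 u(x) = sqrt(C1 + x^2)


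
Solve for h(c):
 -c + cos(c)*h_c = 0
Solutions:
 h(c) = C1 + Integral(c/cos(c), c)


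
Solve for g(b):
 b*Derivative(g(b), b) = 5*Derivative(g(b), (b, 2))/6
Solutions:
 g(b) = C1 + C2*erfi(sqrt(15)*b/5)


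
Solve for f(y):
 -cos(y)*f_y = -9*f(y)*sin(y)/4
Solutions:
 f(y) = C1/cos(y)^(9/4)


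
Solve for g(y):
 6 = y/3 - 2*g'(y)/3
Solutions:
 g(y) = C1 + y^2/4 - 9*y


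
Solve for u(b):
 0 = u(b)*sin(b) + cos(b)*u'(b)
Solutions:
 u(b) = C1*cos(b)


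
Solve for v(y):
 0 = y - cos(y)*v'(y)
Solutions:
 v(y) = C1 + Integral(y/cos(y), y)


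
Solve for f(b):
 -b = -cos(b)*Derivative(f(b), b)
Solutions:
 f(b) = C1 + Integral(b/cos(b), b)


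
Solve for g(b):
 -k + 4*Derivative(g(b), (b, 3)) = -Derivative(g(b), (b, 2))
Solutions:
 g(b) = C1 + C2*b + C3*exp(-b/4) + b^2*k/2


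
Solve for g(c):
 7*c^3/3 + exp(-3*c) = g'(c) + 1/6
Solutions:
 g(c) = C1 + 7*c^4/12 - c/6 - exp(-3*c)/3


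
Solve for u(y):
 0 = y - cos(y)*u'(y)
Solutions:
 u(y) = C1 + Integral(y/cos(y), y)


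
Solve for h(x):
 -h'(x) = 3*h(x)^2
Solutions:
 h(x) = 1/(C1 + 3*x)


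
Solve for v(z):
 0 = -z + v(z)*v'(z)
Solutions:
 v(z) = -sqrt(C1 + z^2)
 v(z) = sqrt(C1 + z^2)


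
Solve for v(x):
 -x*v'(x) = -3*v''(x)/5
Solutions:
 v(x) = C1 + C2*erfi(sqrt(30)*x/6)


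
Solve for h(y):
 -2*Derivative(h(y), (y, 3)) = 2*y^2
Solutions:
 h(y) = C1 + C2*y + C3*y^2 - y^5/60


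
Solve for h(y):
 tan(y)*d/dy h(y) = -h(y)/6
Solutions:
 h(y) = C1/sin(y)^(1/6)


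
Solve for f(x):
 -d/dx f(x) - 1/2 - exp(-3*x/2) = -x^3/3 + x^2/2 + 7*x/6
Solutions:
 f(x) = C1 + x^4/12 - x^3/6 - 7*x^2/12 - x/2 + 2*exp(-3*x/2)/3


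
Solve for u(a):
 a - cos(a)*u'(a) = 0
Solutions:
 u(a) = C1 + Integral(a/cos(a), a)


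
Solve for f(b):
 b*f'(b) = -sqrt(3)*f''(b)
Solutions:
 f(b) = C1 + C2*erf(sqrt(2)*3^(3/4)*b/6)


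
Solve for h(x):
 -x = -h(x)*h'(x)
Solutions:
 h(x) = -sqrt(C1 + x^2)
 h(x) = sqrt(C1 + x^2)


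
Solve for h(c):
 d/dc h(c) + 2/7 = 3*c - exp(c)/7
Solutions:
 h(c) = C1 + 3*c^2/2 - 2*c/7 - exp(c)/7


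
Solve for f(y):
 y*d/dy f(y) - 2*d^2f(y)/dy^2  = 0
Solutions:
 f(y) = C1 + C2*erfi(y/2)


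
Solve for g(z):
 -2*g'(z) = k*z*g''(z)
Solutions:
 g(z) = C1 + z^(((re(k) - 2)*re(k) + im(k)^2)/(re(k)^2 + im(k)^2))*(C2*sin(2*log(z)*Abs(im(k))/(re(k)^2 + im(k)^2)) + C3*cos(2*log(z)*im(k)/(re(k)^2 + im(k)^2)))


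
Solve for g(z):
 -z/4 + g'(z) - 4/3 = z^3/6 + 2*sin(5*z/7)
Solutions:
 g(z) = C1 + z^4/24 + z^2/8 + 4*z/3 - 14*cos(5*z/7)/5


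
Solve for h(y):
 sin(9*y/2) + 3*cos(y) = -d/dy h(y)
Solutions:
 h(y) = C1 - 3*sin(y) + 2*cos(9*y/2)/9


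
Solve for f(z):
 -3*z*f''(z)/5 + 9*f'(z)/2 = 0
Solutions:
 f(z) = C1 + C2*z^(17/2)


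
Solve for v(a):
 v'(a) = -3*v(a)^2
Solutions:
 v(a) = 1/(C1 + 3*a)


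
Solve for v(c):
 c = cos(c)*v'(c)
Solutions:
 v(c) = C1 + Integral(c/cos(c), c)


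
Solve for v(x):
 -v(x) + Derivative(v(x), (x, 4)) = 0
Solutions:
 v(x) = C1*exp(-x) + C2*exp(x) + C3*sin(x) + C4*cos(x)


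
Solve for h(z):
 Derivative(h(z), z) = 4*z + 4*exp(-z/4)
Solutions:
 h(z) = C1 + 2*z^2 - 16*exp(-z/4)


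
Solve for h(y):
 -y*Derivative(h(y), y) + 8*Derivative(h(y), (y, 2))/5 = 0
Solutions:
 h(y) = C1 + C2*erfi(sqrt(5)*y/4)


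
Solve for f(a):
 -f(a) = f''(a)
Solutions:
 f(a) = C1*sin(a) + C2*cos(a)


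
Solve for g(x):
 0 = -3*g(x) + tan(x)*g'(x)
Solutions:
 g(x) = C1*sin(x)^3


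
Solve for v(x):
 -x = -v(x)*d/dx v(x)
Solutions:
 v(x) = -sqrt(C1 + x^2)
 v(x) = sqrt(C1 + x^2)


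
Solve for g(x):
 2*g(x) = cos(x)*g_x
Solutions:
 g(x) = C1*(sin(x) + 1)/(sin(x) - 1)


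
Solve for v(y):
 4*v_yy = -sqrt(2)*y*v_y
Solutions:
 v(y) = C1 + C2*erf(2^(3/4)*y/4)


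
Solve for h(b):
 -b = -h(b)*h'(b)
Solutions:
 h(b) = -sqrt(C1 + b^2)
 h(b) = sqrt(C1 + b^2)


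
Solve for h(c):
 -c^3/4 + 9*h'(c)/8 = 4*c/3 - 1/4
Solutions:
 h(c) = C1 + c^4/18 + 16*c^2/27 - 2*c/9


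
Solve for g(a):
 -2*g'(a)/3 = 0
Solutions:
 g(a) = C1


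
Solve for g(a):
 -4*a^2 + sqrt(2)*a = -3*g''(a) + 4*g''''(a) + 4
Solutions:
 g(a) = C1 + C2*a + C3*exp(-sqrt(3)*a/2) + C4*exp(sqrt(3)*a/2) + a^4/9 - sqrt(2)*a^3/18 + 22*a^2/9


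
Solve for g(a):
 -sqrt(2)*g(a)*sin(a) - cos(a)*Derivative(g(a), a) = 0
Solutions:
 g(a) = C1*cos(a)^(sqrt(2))


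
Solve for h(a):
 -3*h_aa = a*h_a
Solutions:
 h(a) = C1 + C2*erf(sqrt(6)*a/6)


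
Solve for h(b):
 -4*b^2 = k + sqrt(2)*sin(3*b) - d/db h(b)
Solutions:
 h(b) = C1 + 4*b^3/3 + b*k - sqrt(2)*cos(3*b)/3


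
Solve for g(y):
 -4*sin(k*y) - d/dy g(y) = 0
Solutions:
 g(y) = C1 + 4*cos(k*y)/k


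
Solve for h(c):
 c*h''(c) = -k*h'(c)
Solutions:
 h(c) = C1 + c^(1 - re(k))*(C2*sin(log(c)*Abs(im(k))) + C3*cos(log(c)*im(k)))


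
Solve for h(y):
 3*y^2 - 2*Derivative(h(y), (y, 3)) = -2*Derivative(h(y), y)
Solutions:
 h(y) = C1 + C2*exp(-y) + C3*exp(y) - y^3/2 - 3*y


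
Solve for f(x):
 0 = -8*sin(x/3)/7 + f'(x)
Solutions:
 f(x) = C1 - 24*cos(x/3)/7


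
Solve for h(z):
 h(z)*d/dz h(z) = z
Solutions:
 h(z) = -sqrt(C1 + z^2)
 h(z) = sqrt(C1 + z^2)


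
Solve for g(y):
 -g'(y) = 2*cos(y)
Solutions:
 g(y) = C1 - 2*sin(y)


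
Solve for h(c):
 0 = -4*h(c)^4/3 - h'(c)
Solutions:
 h(c) = (-1 - sqrt(3)*I)*(1/(C1 + 4*c))^(1/3)/2
 h(c) = (-1 + sqrt(3)*I)*(1/(C1 + 4*c))^(1/3)/2
 h(c) = (1/(C1 + 4*c))^(1/3)


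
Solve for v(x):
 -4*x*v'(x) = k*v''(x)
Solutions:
 v(x) = C1 + C2*sqrt(k)*erf(sqrt(2)*x*sqrt(1/k))


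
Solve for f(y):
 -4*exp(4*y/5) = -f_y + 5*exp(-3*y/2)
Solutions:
 f(y) = C1 + 5*exp(4*y/5) - 10*exp(-3*y/2)/3


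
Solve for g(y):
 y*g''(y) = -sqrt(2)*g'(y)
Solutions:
 g(y) = C1 + C2*y^(1 - sqrt(2))


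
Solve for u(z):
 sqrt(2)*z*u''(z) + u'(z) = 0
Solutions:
 u(z) = C1 + C2*z^(1 - sqrt(2)/2)


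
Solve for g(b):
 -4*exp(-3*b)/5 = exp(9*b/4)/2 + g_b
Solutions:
 g(b) = C1 - 2*exp(9*b/4)/9 + 4*exp(-3*b)/15


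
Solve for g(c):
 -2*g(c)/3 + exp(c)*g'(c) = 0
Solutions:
 g(c) = C1*exp(-2*exp(-c)/3)


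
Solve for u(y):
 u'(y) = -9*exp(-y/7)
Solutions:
 u(y) = C1 + 63*exp(-y/7)


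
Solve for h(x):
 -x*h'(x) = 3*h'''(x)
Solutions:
 h(x) = C1 + Integral(C2*airyai(-3^(2/3)*x/3) + C3*airybi(-3^(2/3)*x/3), x)


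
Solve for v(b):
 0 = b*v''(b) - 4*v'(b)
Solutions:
 v(b) = C1 + C2*b^5


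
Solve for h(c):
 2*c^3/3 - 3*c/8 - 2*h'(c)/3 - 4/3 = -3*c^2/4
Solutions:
 h(c) = C1 + c^4/4 + 3*c^3/8 - 9*c^2/32 - 2*c


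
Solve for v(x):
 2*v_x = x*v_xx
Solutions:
 v(x) = C1 + C2*x^3


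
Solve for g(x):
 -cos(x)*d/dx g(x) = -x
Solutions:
 g(x) = C1 + Integral(x/cos(x), x)


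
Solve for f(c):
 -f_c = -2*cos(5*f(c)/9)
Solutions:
 -2*c - 9*log(sin(5*f(c)/9) - 1)/10 + 9*log(sin(5*f(c)/9) + 1)/10 = C1


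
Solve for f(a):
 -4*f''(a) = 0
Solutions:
 f(a) = C1 + C2*a


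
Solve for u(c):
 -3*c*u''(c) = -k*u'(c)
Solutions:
 u(c) = C1 + c^(re(k)/3 + 1)*(C2*sin(log(c)*Abs(im(k))/3) + C3*cos(log(c)*im(k)/3))


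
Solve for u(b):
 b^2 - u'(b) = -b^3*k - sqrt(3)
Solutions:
 u(b) = C1 + b^4*k/4 + b^3/3 + sqrt(3)*b


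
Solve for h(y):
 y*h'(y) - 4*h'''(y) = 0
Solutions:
 h(y) = C1 + Integral(C2*airyai(2^(1/3)*y/2) + C3*airybi(2^(1/3)*y/2), y)


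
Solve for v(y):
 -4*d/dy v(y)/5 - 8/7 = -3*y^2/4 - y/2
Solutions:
 v(y) = C1 + 5*y^3/16 + 5*y^2/16 - 10*y/7


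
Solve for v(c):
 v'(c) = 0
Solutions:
 v(c) = C1


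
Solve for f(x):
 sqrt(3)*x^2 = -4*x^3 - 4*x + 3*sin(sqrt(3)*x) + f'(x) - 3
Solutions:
 f(x) = C1 + x^4 + sqrt(3)*x^3/3 + 2*x^2 + 3*x + sqrt(3)*cos(sqrt(3)*x)


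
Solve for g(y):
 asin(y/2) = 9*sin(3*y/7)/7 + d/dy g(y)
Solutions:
 g(y) = C1 + y*asin(y/2) + sqrt(4 - y^2) + 3*cos(3*y/7)


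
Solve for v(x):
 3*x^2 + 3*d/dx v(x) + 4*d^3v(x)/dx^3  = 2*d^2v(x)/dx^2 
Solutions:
 v(x) = C1 - x^3/3 - 2*x^2/3 + 16*x/9 + (C2*sin(sqrt(11)*x/4) + C3*cos(sqrt(11)*x/4))*exp(x/4)


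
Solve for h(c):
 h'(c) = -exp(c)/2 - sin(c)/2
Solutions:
 h(c) = C1 - exp(c)/2 + cos(c)/2


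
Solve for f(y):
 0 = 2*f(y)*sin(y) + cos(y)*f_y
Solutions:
 f(y) = C1*cos(y)^2


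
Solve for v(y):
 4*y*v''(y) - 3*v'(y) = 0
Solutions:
 v(y) = C1 + C2*y^(7/4)


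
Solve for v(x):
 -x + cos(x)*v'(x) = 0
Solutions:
 v(x) = C1 + Integral(x/cos(x), x)


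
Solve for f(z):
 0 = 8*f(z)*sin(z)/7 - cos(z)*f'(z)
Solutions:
 f(z) = C1/cos(z)^(8/7)


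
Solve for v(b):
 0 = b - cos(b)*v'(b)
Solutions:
 v(b) = C1 + Integral(b/cos(b), b)


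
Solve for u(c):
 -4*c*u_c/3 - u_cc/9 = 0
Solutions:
 u(c) = C1 + C2*erf(sqrt(6)*c)


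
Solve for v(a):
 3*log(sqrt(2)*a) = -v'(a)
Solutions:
 v(a) = C1 - 3*a*log(a) - 3*a*log(2)/2 + 3*a


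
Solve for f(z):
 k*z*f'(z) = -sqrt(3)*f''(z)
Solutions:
 f(z) = Piecewise((-sqrt(2)*3^(1/4)*sqrt(pi)*C1*erf(sqrt(2)*3^(3/4)*sqrt(k)*z/6)/(2*sqrt(k)) - C2, (k > 0) | (k < 0)), (-C1*z - C2, True))


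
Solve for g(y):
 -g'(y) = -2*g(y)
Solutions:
 g(y) = C1*exp(2*y)


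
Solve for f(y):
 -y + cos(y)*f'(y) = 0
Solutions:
 f(y) = C1 + Integral(y/cos(y), y)


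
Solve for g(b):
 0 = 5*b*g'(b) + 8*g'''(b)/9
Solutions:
 g(b) = C1 + Integral(C2*airyai(-45^(1/3)*b/2) + C3*airybi(-45^(1/3)*b/2), b)


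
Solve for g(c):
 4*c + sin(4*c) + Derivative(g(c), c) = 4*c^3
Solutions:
 g(c) = C1 + c^4 - 2*c^2 + cos(4*c)/4


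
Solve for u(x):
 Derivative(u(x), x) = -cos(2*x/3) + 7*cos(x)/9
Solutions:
 u(x) = C1 - 3*sin(2*x/3)/2 + 7*sin(x)/9


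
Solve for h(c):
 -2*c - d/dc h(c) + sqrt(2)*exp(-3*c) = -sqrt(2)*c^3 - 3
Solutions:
 h(c) = C1 + sqrt(2)*c^4/4 - c^2 + 3*c - sqrt(2)*exp(-3*c)/3


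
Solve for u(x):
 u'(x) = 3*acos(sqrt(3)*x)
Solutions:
 u(x) = C1 + 3*x*acos(sqrt(3)*x) - sqrt(3)*sqrt(1 - 3*x^2)


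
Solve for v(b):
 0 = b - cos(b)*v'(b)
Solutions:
 v(b) = C1 + Integral(b/cos(b), b)


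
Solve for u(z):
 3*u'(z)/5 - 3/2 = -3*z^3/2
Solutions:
 u(z) = C1 - 5*z^4/8 + 5*z/2


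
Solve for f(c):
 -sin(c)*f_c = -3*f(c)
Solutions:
 f(c) = C1*(cos(c) - 1)^(3/2)/(cos(c) + 1)^(3/2)


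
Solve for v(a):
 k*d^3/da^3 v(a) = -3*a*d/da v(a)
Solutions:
 v(a) = C1 + Integral(C2*airyai(3^(1/3)*a*(-1/k)^(1/3)) + C3*airybi(3^(1/3)*a*(-1/k)^(1/3)), a)


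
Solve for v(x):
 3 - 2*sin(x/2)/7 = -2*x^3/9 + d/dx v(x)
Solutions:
 v(x) = C1 + x^4/18 + 3*x + 4*cos(x/2)/7


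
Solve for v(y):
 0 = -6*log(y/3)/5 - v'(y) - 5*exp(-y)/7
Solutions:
 v(y) = C1 - 6*y*log(y)/5 + 6*y*(1 + log(3))/5 + 5*exp(-y)/7


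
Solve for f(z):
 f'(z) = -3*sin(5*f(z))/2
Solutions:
 f(z) = -acos((-C1 - exp(15*z))/(C1 - exp(15*z)))/5 + 2*pi/5
 f(z) = acos((-C1 - exp(15*z))/(C1 - exp(15*z)))/5


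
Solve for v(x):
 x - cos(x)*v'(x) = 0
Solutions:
 v(x) = C1 + Integral(x/cos(x), x)


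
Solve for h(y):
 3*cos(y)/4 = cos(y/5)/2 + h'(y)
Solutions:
 h(y) = C1 - 5*sin(y/5)/2 + 3*sin(y)/4


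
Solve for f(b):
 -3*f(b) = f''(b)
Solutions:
 f(b) = C1*sin(sqrt(3)*b) + C2*cos(sqrt(3)*b)


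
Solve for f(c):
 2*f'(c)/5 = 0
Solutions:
 f(c) = C1


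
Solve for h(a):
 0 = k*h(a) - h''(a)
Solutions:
 h(a) = C1*exp(-a*sqrt(k)) + C2*exp(a*sqrt(k))


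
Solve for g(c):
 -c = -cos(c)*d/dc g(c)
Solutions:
 g(c) = C1 + Integral(c/cos(c), c)


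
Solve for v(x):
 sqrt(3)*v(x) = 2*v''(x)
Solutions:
 v(x) = C1*exp(-sqrt(2)*3^(1/4)*x/2) + C2*exp(sqrt(2)*3^(1/4)*x/2)


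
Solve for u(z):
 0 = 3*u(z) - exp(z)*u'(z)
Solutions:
 u(z) = C1*exp(-3*exp(-z))


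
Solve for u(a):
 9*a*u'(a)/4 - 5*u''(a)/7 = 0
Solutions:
 u(a) = C1 + C2*erfi(3*sqrt(70)*a/20)


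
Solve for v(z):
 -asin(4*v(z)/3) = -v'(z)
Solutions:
 Integral(1/asin(4*_y/3), (_y, v(z))) = C1 + z


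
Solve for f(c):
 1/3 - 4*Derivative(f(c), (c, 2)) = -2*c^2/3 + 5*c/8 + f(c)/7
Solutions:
 f(c) = C1*sin(sqrt(7)*c/14) + C2*cos(sqrt(7)*c/14) + 14*c^2/3 - 35*c/8 - 259
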